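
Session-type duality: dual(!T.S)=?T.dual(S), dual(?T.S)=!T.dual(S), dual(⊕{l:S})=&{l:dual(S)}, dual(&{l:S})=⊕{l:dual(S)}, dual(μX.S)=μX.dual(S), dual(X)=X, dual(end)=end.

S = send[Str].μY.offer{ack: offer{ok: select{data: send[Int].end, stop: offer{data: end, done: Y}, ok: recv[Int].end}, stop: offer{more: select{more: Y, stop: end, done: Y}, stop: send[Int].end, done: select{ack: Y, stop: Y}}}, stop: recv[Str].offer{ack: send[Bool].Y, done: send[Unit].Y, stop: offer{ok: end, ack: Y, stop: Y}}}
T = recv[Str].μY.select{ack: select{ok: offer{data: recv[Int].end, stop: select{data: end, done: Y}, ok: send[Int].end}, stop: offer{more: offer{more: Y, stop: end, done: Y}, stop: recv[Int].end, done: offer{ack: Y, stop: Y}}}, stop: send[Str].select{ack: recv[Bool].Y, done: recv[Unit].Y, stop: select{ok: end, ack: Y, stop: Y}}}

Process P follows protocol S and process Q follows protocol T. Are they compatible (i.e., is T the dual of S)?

send[Str] ‖ recv[Str]  match
  μY ‖ μY  match (μ self-dual)
    offer{ack,stop} ‖ select{ack,stop}  match same labels
      case ack:
        offer{ok,stop} ‖ select{ok,stop}  match same labels
          case ok:
            select{data,stop,ok} ‖ offer{data,stop,ok}  match same labels
              case data:
                send[Int] ‖ recv[Int]  match
                  end ‖ end  match
              case stop:
                offer{data,done} ‖ select{data,done}  match same labels
                  case data:
                    end ‖ end  match
                  case done:
                    Y ‖ Y  match
              case ok:
                recv[Int] ‖ send[Int]  match
                  end ‖ end  match
          case stop:
            offer{more,stop,done} ‖ offer{more,stop,done}  ✗ choice polarity not flipped — not dual

NO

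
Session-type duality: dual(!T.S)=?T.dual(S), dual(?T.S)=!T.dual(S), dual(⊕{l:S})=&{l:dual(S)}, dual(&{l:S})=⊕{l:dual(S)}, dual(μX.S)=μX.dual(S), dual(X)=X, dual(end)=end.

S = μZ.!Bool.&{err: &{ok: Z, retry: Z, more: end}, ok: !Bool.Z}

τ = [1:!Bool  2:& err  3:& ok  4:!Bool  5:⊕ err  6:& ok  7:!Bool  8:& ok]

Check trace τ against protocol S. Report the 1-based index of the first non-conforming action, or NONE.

@1 !Bool  ✓  now at &{err: &{ok: μZ.…, retry: μZ.…, more: end}, ok: !Bool.μZ.…}
@2 & err  ✓  now at &{ok: μZ.…, retry: μZ.…, more: end}
@3 & ok  ✓  now at μZ.…
@4 !Bool  ✓  now at &{err: &{ok: μZ.…, retry: μZ.…, more: end}, ok: !Bool.μZ.…}
@5 got ⊕ err, protocol expects & err or & ok  ✗

5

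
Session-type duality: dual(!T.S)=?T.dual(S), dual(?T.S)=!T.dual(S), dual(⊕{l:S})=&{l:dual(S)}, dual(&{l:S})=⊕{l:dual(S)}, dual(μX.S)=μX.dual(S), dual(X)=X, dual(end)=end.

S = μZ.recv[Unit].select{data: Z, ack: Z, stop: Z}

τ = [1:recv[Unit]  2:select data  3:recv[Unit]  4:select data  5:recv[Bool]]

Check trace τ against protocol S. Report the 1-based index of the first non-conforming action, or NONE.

@1 recv[Unit]  ok  residual = select{data: μZ.…, ack: μZ.…, stop: μZ.…}
@2 select data  ok  residual = μZ.…
@3 recv[Unit]  ok  residual = select{data: μZ.…, ack: μZ.…, stop: μZ.…}
@4 select data  ok  residual = μZ.…
@5 got recv[Bool], protocol expects recv[Unit]  ✗

5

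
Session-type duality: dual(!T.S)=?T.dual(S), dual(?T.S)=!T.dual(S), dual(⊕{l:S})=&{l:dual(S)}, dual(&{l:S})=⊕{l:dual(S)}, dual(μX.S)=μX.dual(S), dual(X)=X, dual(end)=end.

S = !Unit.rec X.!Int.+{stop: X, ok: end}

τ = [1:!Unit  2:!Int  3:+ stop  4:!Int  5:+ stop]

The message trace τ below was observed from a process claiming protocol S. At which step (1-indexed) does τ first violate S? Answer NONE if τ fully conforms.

[1] !Unit  match  now at rec X.…
[2] !Int  match  now at +{stop: rec X.…, ok: end}
[3] + stop  match  now at rec X.…
[4] !Int  match  now at +{stop: rec X.…, ok: end}
[5] + stop  match  now at rec X.…
trace exhausted — no violation

NONE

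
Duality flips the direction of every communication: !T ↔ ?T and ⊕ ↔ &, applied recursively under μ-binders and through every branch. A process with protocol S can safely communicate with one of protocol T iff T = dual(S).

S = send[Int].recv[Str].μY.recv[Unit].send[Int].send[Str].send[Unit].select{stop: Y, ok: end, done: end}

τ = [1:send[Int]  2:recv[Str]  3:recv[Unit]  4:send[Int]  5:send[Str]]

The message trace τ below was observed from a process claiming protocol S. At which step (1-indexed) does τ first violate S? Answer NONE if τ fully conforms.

@1 send[Int]  match  now at recv[Str].μY.…
@2 recv[Str]  match  now at μY.…
@3 recv[Unit]  match  now at send[Int].send[Str].send[Unit].select{stop: μY.…, ok: end, done: end}
@4 send[Int]  match  now at send[Str].send[Unit].select{stop: μY.…, ok: end, done: end}
@5 send[Str]  match  now at send[Unit].select{stop: μY.…, ok: end, done: end}
τ conforms to S (length 5)

NONE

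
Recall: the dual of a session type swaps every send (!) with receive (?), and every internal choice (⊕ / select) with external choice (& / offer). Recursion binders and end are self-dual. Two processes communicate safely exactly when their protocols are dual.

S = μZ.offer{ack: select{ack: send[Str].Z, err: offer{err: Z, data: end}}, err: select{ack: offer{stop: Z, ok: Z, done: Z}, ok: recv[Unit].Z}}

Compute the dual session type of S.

μZ = μZ  (binder kept)
  offer{ack,err} = select{ack,err}  (offer→select)
    [ack]
      select{ack,err} = offer{ack,err}  (internal→external)
        [ack]
          send[Str] = recv[Str]
            Z self-dual
        [err]
          offer{err,data} = select{err,data}  (offer→select)
            [err]
              Z self-dual
            [data]
              end self-dual
    [err]
      select{ack,ok} = offer{ack,ok}  (internal→external)
        [ack]
          offer{stop,ok,done} = select{stop,ok,done}  (offer→select)
            [stop]
              Z self-dual
            [ok]
              Z self-dual
            [done]
              Z self-dual
        [ok]
          recv[Unit] = send[Unit]
            Z self-dual

μZ.select{ack: offer{ack: recv[Str].Z, err: select{err: Z, data: end}}, err: offer{ack: select{stop: Z, ok: Z, done: Z}, ok: send[Unit].Z}}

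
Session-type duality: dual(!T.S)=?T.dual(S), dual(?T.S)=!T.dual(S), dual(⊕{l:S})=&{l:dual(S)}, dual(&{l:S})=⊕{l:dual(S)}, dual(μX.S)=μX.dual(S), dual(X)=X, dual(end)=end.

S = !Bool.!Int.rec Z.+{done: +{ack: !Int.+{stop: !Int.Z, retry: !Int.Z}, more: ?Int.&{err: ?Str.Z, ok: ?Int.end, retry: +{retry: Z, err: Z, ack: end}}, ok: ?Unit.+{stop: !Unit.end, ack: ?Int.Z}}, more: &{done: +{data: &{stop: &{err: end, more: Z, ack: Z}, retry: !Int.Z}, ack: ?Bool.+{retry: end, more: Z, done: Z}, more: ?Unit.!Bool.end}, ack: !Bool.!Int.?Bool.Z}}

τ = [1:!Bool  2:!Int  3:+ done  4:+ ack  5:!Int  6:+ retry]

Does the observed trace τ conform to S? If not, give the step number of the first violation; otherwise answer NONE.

NONE

@1 !Bool  match  residual = !Int.rec Z.…
@2 !Int  match  residual = rec Z.…
@3 + done  match  residual = +{ack: !Int.+{stop: !Int.rec Z.…, retry: !Int.rec Z.…}, more: ?Int.&{err: ?Str.rec Z.…, ok: ?Int.end, retry: +{retry: rec Z.…, err: rec Z.…, ack: end}}, ok: ?Unit.+{stop: !Unit.end, ack: ?Int.rec Z.…}}
@4 + ack  match  residual = !Int.+{stop: !Int.rec Z.…, retry: !Int.rec Z.…}
@5 !Int  match  residual = +{stop: !Int.rec Z.…, retry: !Int.rec Z.…}
@6 + retry  match  residual = !Int.rec Z.…
all 6 steps conform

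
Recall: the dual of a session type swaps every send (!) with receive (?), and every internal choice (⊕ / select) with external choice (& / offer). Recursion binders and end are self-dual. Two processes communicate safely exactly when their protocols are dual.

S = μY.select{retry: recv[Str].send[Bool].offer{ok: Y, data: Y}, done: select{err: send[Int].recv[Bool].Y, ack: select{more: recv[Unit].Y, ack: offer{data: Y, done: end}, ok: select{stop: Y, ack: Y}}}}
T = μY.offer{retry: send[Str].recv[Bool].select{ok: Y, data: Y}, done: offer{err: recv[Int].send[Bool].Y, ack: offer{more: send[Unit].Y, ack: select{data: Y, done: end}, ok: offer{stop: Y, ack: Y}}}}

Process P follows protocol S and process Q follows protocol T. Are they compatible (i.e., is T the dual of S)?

YES

μY vs μY  ✓ (μ self-dual)
  select{retry,done} vs offer{retry,done}  ✓ label sets agree
    • retry:
      recv[Str] vs send[Str]  ✓
        send[Bool] vs recv[Bool]  ✓
          offer{ok,data} vs select{ok,data}  ✓ label sets agree
            • ok:
              Y vs Y  ✓
            • data:
              Y vs Y  ✓
    • done:
      select{err,ack} vs offer{err,ack}  ✓ label sets agree
        • err:
          send[Int] vs recv[Int]  ✓
            recv[Bool] vs send[Bool]  ✓
              Y vs Y  ✓
        • ack:
          select{more,ack,ok} vs offer{more,ack,ok}  ✓ label sets agree
            • more:
              recv[Unit] vs send[Unit]  ✓
                Y vs Y  ✓
            • ack:
              offer{data,done} vs select{data,done}  ✓ label sets agree
                • data:
                  Y vs Y  ✓
                • done:
                  end vs end  ✓
            • ok:
              select{stop,ack} vs offer{stop,ack}  ✓ label sets agree
                • stop:
                  Y vs Y  ✓
                • ack:
                  Y vs Y  ✓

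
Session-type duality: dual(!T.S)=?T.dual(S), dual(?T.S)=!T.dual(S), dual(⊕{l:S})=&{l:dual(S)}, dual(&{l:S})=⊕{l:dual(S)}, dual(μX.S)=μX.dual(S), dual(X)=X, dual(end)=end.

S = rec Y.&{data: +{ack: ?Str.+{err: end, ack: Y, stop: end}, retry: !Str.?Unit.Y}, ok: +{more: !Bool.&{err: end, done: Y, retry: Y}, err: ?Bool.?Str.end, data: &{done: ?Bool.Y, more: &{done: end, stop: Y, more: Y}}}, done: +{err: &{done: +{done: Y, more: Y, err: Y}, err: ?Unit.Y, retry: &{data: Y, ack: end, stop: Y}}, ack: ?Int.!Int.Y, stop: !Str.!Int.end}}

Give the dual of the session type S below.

rec Y.+{data: &{ack: !Str.&{err: end, ack: Y, stop: end}, retry: ?Str.!Unit.Y}, ok: &{more: ?Bool.+{err: end, done: Y, retry: Y}, err: !Bool.!Str.end, data: +{done: !Bool.Y, more: +{done: end, stop: Y, more: Y}}}, done: &{err: +{done: &{done: Y, more: Y, err: Y}, err: !Unit.Y, retry: +{data: Y, ack: end, stop: Y}}, ack: !Int.?Int.Y, stop: ?Str.?Int.end}}

rec Y → rec Y  (μ self-dual)
  &{data,ok,done} → +{data,ok,done}  (&→⊕)
    case data:
      +{ack,retry} → &{ack,retry}  (⊕→&)
        case ack:
          ?Str → !Str
            +{err,ack,stop} → &{err,ack,stop}  (⊕→&)
              case err:
                dual(end) = end
              case ack:
                dual(Y) = Y
              case stop:
                dual(end) = end
        case retry:
          !Str → ?Str
            ?Unit → !Unit
              dual(Y) = Y
    case ok:
      +{more,err,data} → &{more,err,data}  (⊕→&)
        case more:
          !Bool → ?Bool
            &{err,done,retry} → +{err,done,retry}  (&→⊕)
              case err:
                dual(end) = end
              case done:
                dual(Y) = Y
              case retry:
                dual(Y) = Y
        case err:
          ?Bool → !Bool
            ?Str → !Str
              dual(end) = end
        case data:
          &{done,more} → +{done,more}  (&→⊕)
            case done:
              ?Bool → !Bool
                dual(Y) = Y
            case more:
              &{done,stop,more} → +{done,stop,more}  (&→⊕)
                case done:
                  dual(end) = end
                case stop:
                  dual(Y) = Y
                case more:
                  dual(Y) = Y
    case done:
      +{err,ack,stop} → &{err,ack,stop}  (⊕→&)
        case err:
          &{done,err,retry} → +{done,err,retry}  (&→⊕)
            case done:
              +{done,more,err} → &{done,more,err}  (⊕→&)
                case done:
                  dual(Y) = Y
                case more:
                  dual(Y) = Y
                case err:
                  dual(Y) = Y
            case err:
              ?Unit → !Unit
                dual(Y) = Y
            case retry:
              &{data,ack,stop} → +{data,ack,stop}  (&→⊕)
                case data:
                  dual(Y) = Y
                case ack:
                  dual(end) = end
                case stop:
                  dual(Y) = Y
        case ack:
          ?Int → !Int
            !Int → ?Int
              dual(Y) = Y
        case stop:
          !Str → ?Str
            !Int → ?Int
              dual(end) = end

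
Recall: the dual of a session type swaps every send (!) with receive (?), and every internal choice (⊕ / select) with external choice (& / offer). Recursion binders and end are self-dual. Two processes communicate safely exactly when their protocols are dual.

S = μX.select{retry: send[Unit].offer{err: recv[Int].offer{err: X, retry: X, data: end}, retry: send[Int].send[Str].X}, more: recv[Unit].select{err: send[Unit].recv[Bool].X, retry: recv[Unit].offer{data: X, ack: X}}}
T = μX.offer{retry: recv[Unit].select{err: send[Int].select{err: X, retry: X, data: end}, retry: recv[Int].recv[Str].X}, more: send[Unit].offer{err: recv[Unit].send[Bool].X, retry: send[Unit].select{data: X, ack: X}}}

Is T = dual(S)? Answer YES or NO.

YES

μX vs μX  ok (μ self-dual)
  select{retry,more} vs offer{retry,more}  ok label sets agree
    • retry:
      send[Unit] vs recv[Unit]  ok
        offer{err,retry} vs select{err,retry}  ok label sets agree
          • err:
            recv[Int] vs send[Int]  ok
              offer{err,retry,data} vs select{err,retry,data}  ok label sets agree
                • err:
                  X vs X  ok
                • retry:
                  X vs X  ok
                • data:
                  end vs end  ok
          • retry:
            send[Int] vs recv[Int]  ok
              send[Str] vs recv[Str]  ok
                X vs X  ok
    • more:
      recv[Unit] vs send[Unit]  ok
        select{err,retry} vs offer{err,retry}  ok label sets agree
          • err:
            send[Unit] vs recv[Unit]  ok
              recv[Bool] vs send[Bool]  ok
                X vs X  ok
          • retry:
            recv[Unit] vs send[Unit]  ok
              offer{data,ack} vs select{data,ack}  ok label sets agree
                • data:
                  X vs X  ok
                • ack:
                  X vs X  ok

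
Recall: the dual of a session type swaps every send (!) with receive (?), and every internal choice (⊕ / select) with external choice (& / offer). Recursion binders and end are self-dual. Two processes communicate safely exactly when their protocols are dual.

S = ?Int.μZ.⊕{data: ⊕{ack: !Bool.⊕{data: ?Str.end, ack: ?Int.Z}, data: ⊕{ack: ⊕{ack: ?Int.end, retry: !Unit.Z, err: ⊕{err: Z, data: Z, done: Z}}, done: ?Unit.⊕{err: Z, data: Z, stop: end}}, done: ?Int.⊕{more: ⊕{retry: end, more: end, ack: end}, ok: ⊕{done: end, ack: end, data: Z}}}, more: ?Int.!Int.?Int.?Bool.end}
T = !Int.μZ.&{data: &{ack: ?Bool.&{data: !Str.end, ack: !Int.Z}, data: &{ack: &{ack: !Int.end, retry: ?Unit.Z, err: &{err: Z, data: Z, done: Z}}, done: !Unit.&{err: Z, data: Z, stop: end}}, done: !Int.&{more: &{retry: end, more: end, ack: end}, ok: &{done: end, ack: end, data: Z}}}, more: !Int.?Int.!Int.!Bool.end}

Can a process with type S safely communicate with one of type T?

?Int ‖ !Int  match
  μZ ‖ μZ  match (μ self-dual)
    ⊕{data,more} ‖ &{data,more}  match labels match
      [data]
        ⊕{ack,data,done} ‖ &{ack,data,done}  match labels match
          [ack]
            !Bool ‖ ?Bool  match
              ⊕{data,ack} ‖ &{data,ack}  match labels match
                [data]
                  ?Str ‖ !Str  match
                    end ‖ end  match
                [ack]
                  ?Int ‖ !Int  match
                    Z ‖ Z  match
          [data]
            ⊕{ack,done} ‖ &{ack,done}  match labels match
              [ack]
                ⊕{ack,retry,err} ‖ &{ack,retry,err}  match labels match
                  [ack]
                    ?Int ‖ !Int  match
                      end ‖ end  match
                  [retry]
                    !Unit ‖ ?Unit  match
                      Z ‖ Z  match
                  [err]
                    ⊕{err,data,done} ‖ &{err,data,done}  match labels match
                      [err]
                        Z ‖ Z  match
                      [data]
                        Z ‖ Z  match
                      [done]
                        Z ‖ Z  match
              [done]
                ?Unit ‖ !Unit  match
                  ⊕{err,data,stop} ‖ &{err,data,stop}  match labels match
                    [err]
                      Z ‖ Z  match
                    [data]
                      Z ‖ Z  match
                    [stop]
                      end ‖ end  match
          [done]
            ?Int ‖ !Int  match
              ⊕{more,ok} ‖ &{more,ok}  match labels match
                [more]
                  ⊕{retry,more,ack} ‖ &{retry,more,ack}  match labels match
                    [retry]
                      end ‖ end  match
                    [more]
                      end ‖ end  match
                    [ack]
                      end ‖ end  match
                [ok]
                  ⊕{done,ack,data} ‖ &{done,ack,data}  match labels match
                    [done]
                      end ‖ end  match
                    [ack]
                      end ‖ end  match
                    [data]
                      Z ‖ Z  match
      [more]
        ?Int ‖ !Int  match
          !Int ‖ ?Int  match
            ?Int ‖ !Int  match
              ?Bool ‖ !Bool  match
                end ‖ end  match

YES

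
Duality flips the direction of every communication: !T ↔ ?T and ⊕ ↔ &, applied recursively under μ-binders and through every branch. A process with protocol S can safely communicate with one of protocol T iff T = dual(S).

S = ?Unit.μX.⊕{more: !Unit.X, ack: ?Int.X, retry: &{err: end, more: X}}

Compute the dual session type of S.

!Unit.μX.&{more: ?Unit.X, ack: !Int.X, retry: ⊕{err: end, more: X}}

?Unit ↦ !Unit
  μX ↦ μX  (rec unchanged)
    ⊕{more,ack,retry} ↦ &{more,ack,retry}  (select→offer)
      case more:
        !Unit ↦ ?Unit
          dual(X) = X
      case ack:
        ?Int ↦ !Int
          dual(X) = X
      case retry:
        &{err,more} ↦ ⊕{err,more}  (&→⊕)
          case err:
            dual(end) = end
          case more:
            dual(X) = X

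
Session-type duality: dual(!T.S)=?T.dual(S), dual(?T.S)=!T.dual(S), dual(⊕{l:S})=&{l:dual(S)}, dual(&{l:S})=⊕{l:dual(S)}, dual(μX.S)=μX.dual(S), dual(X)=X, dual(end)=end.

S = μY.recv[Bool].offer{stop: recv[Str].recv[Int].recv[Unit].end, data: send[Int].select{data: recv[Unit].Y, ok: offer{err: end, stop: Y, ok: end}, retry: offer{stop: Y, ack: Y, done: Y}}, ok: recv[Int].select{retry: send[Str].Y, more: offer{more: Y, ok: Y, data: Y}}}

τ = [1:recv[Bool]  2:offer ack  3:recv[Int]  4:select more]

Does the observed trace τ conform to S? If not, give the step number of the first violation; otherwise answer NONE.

@1 recv[Bool]  ok  residual = offer{stop: recv[Str].recv[Int].recv[Unit].end, data: send[Int].select{data: recv[Unit].μY.…, ok: offer{err: end, stop: μY.…, ok: end}, retry: offer{stop: μY.…, ack: μY.…, done: μY.…}}, ok: recv[Int].select{retry: send[Str].μY.…, more: offer{more: μY.…, ok: μY.…, data: μY.…}}}
@2 got offer ack, protocol expects offer stop or offer data or offer ok  ✗

2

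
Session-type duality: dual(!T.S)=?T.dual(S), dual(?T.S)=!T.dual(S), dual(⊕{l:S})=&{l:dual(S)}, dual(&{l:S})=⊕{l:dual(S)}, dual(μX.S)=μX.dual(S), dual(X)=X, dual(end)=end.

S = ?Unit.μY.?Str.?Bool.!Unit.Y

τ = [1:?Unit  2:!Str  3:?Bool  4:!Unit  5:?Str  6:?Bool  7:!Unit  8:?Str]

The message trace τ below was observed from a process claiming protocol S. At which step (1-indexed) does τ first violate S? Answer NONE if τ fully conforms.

[1] ?Unit  ✓  state: μY.…
[2] got !Str, protocol expects ?Str  ✗

2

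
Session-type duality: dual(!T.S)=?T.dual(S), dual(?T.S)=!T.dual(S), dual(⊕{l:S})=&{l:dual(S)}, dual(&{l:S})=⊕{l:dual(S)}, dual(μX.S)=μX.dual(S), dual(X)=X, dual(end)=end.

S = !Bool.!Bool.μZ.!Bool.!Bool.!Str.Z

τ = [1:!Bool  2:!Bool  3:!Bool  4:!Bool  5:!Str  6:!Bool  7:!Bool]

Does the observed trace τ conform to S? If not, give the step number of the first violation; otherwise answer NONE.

@1 !Bool  ok  now at !Bool.μZ.…
@2 !Bool  ok  now at μZ.…
@3 !Bool  ok  now at !Bool.!Str.μZ.…
@4 !Bool  ok  now at !Str.μZ.…
@5 !Str  ok  now at μZ.…
@6 !Bool  ok  now at !Bool.!Str.μZ.…
@7 !Bool  ok  now at !Str.μZ.…
trace exhausted — no violation

NONE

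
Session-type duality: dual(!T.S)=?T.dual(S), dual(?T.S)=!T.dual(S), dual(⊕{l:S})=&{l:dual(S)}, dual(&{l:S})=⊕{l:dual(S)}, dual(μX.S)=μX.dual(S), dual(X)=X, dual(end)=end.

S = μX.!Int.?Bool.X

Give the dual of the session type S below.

μX → μX  (μ self-dual)
  !Int → ?Int
    ?Bool → !Bool
      X self-dual

μX.?Int.!Bool.X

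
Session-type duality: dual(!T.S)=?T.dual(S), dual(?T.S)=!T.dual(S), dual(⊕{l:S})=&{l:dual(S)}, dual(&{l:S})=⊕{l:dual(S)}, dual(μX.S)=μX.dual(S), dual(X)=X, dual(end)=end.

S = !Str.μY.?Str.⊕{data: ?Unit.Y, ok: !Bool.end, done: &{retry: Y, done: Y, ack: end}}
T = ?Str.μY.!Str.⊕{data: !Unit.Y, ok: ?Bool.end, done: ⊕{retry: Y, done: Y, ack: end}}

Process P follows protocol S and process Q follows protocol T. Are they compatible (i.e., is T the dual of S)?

NO

!Str | ?Str  match
  μY | μY  match (binder kept)
    ?Str | !Str  match
      ⊕{data,ok,done} | ⊕{data,ok,done}  ✗ choice polarity not flipped — not dual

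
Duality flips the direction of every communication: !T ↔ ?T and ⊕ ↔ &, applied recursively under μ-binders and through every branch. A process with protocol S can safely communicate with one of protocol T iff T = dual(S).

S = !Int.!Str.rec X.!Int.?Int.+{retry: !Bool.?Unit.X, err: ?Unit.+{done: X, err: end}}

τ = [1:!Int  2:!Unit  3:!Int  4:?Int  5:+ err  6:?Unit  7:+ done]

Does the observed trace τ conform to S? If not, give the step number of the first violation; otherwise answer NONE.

step 1: !Int  ✓  state: !Str.rec X.…
step 2: got !Unit, protocol expects !Str  ✗

2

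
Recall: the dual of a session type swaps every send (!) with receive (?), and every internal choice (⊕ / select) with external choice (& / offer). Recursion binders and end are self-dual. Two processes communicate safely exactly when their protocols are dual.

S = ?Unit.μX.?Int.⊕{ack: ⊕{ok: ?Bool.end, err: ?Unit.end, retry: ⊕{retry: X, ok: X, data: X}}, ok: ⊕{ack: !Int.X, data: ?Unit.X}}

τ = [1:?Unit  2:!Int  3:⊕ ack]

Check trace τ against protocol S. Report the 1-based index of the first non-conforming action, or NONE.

2

step 1: ?Unit  ok  now at μX.…
step 2: got !Int, protocol expects ?Int  ✗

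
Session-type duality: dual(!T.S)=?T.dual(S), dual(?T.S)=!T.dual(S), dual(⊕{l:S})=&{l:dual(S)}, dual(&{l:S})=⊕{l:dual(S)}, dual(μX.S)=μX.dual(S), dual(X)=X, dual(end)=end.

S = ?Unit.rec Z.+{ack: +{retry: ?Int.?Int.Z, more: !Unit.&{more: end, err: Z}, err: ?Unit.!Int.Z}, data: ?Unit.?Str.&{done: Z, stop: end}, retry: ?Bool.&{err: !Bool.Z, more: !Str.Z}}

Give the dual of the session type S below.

!Unit.rec Z.&{ack: &{retry: !Int.!Int.Z, more: ?Unit.+{more: end, err: Z}, err: !Unit.?Int.Z}, data: !Unit.!Str.+{done: Z, stop: end}, retry: !Bool.+{err: ?Bool.Z, more: ?Str.Z}}

?Unit = !Unit
  rec Z = rec Z  (μ self-dual)
    +{ack,data,retry} = &{ack,data,retry}  (⊕→&)
      [ack]
        +{retry,more,err} = &{retry,more,err}  (⊕→&)
          [retry]
            ?Int = !Int
              ?Int = !Int
                Z ↦ Z
          [more]
            !Unit = ?Unit
              &{more,err} = +{more,err}  (&→⊕)
                [more]
                  end ↦ end
                [err]
                  Z ↦ Z
          [err]
            ?Unit = !Unit
              !Int = ?Int
                Z ↦ Z
      [data]
        ?Unit = !Unit
          ?Str = !Str
            &{done,stop} = +{done,stop}  (&→⊕)
              [done]
                Z ↦ Z
              [stop]
                end ↦ end
      [retry]
        ?Bool = !Bool
          &{err,more} = +{err,more}  (&→⊕)
            [err]
              !Bool = ?Bool
                Z ↦ Z
            [more]
              !Str = ?Str
                Z ↦ Z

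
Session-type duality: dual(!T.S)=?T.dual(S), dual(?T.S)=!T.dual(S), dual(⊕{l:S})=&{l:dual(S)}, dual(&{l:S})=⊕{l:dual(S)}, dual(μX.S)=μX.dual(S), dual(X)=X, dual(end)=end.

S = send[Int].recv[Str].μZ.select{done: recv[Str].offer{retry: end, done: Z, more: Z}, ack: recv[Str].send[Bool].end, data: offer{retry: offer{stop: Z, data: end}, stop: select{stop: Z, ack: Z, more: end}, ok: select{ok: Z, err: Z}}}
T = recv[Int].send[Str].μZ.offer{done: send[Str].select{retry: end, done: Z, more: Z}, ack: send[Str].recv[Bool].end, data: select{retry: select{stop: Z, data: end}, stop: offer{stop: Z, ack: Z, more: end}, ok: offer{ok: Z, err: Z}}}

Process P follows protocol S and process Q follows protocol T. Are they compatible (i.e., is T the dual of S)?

YES

send[Int] vs recv[Int]  ok
  recv[Str] vs send[Str]  ok
    μZ vs μZ  ok (μ self-dual)
      select{done,ack,data} vs offer{done,ack,data}  ok label sets agree
        [done]
          recv[Str] vs send[Str]  ok
            offer{retry,done,more} vs select{retry,done,more}  ok label sets agree
              [retry]
                end vs end  ok
              [done]
                Z vs Z  ok
              [more]
                Z vs Z  ok
        [ack]
          recv[Str] vs send[Str]  ok
            send[Bool] vs recv[Bool]  ok
              end vs end  ok
        [data]
          offer{retry,stop,ok} vs select{retry,stop,ok}  ok label sets agree
            [retry]
              offer{stop,data} vs select{stop,data}  ok label sets agree
                [stop]
                  Z vs Z  ok
                [data]
                  end vs end  ok
            [stop]
              select{stop,ack,more} vs offer{stop,ack,more}  ok label sets agree
                [stop]
                  Z vs Z  ok
                [ack]
                  Z vs Z  ok
                [more]
                  end vs end  ok
            [ok]
              select{ok,err} vs offer{ok,err}  ok label sets agree
                [ok]
                  Z vs Z  ok
                [err]
                  Z vs Z  ok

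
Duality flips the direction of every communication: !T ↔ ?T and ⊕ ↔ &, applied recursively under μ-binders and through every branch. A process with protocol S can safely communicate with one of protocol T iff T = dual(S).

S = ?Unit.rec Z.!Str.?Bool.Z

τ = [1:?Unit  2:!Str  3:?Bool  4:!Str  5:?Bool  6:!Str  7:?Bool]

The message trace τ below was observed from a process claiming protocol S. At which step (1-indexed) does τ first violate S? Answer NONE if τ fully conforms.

step 1: ?Unit  match  residual = rec Z.…
step 2: !Str  match  residual = ?Bool.rec Z.…
step 3: ?Bool  match  residual = rec Z.…
step 4: !Str  match  residual = ?Bool.rec Z.…
step 5: ?Bool  match  residual = rec Z.…
step 6: !Str  match  residual = ?Bool.rec Z.…
step 7: ?Bool  match  residual = rec Z.…
trace exhausted — no violation

NONE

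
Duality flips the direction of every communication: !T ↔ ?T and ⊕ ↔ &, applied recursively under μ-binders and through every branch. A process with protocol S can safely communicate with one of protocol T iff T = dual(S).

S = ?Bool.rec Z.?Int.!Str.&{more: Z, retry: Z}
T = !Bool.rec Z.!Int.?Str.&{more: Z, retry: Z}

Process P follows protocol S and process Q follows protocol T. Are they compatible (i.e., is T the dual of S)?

NO

?Bool | !Bool  ok
  rec Z | rec Z  ok (μ self-dual)
    ?Int | !Int  ok
      !Str | ?Str  ok
        &{more,retry} | &{more,retry}  ✗ choice polarity not flipped — not dual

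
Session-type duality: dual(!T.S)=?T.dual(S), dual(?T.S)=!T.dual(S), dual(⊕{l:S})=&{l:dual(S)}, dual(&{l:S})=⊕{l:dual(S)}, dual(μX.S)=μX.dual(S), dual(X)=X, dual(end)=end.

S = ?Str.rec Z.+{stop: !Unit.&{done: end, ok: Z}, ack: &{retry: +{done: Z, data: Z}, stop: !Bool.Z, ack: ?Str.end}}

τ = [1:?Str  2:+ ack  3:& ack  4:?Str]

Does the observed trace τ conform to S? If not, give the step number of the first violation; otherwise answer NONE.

NONE

step 1: ?Str  ✓  cont: rec Z.…
step 2: + ack  ✓  cont: &{retry: +{done: rec Z.…, data: rec Z.…}, stop: !Bool.rec Z.…, ack: ?Str.end}
step 3: & ack  ✓  cont: ?Str.end
step 4: ?Str  ✓  cont: end
τ conforms to S (length 4)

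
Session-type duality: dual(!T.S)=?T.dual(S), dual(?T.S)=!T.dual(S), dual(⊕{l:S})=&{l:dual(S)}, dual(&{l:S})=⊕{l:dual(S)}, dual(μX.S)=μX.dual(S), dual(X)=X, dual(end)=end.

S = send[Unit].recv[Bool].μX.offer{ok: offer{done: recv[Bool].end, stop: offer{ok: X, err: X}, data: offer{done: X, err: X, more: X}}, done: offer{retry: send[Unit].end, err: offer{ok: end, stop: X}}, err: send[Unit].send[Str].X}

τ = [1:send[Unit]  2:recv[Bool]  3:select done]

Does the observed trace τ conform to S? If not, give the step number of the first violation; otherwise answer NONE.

[1] send[Unit]  ok  state: recv[Bool].μX.…
[2] recv[Bool]  ok  state: μX.…
[3] got select done, protocol expects offer ok or offer done or offer err  ✗

3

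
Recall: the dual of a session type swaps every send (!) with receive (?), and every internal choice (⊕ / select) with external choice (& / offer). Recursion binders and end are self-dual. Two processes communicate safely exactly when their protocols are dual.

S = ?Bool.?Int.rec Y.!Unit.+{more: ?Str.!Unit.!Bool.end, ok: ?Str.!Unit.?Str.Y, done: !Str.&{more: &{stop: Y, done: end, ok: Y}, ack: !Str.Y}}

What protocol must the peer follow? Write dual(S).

?Bool → !Bool
  ?Int → !Int
    rec Y → rec Y  (rec unchanged)
      !Unit → ?Unit
        +{more,ok,done} → &{more,ok,done}  (select→offer)
          case more:
            ?Str → !Str
              !Unit → ?Unit
                !Bool → ?Bool
                  end ↦ end
          case ok:
            ?Str → !Str
              !Unit → ?Unit
                ?Str → !Str
                  Y ↦ Y
          case done:
            !Str → ?Str
              &{more,ack} → +{more,ack}  (external→internal)
                case more:
                  &{stop,done,ok} → +{stop,done,ok}  (external→internal)
                    case stop:
                      Y ↦ Y
                    case done:
                      end ↦ end
                    case ok:
                      Y ↦ Y
                case ack:
                  !Str → ?Str
                    Y ↦ Y

!Bool.!Int.rec Y.?Unit.&{more: !Str.?Unit.?Bool.end, ok: !Str.?Unit.!Str.Y, done: ?Str.+{more: +{stop: Y, done: end, ok: Y}, ack: ?Str.Y}}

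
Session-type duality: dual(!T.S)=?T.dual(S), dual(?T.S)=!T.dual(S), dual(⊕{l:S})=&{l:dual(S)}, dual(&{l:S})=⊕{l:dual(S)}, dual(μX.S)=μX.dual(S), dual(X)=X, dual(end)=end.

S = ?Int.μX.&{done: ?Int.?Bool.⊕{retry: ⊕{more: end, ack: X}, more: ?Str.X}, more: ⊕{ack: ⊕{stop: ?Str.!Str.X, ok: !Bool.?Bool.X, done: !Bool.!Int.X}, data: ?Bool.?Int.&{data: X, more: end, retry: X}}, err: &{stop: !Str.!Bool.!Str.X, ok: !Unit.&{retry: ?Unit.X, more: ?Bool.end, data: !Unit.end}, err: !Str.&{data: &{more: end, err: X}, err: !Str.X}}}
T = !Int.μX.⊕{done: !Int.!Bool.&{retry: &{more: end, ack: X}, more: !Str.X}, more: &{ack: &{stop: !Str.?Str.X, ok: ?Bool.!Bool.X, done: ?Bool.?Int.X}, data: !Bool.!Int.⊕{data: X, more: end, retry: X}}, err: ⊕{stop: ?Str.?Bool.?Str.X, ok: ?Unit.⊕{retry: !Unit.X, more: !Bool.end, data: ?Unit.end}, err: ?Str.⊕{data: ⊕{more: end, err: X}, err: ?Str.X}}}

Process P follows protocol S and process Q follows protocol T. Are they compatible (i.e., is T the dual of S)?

?Int ‖ !Int  ok
  μX ‖ μX  ok (binder kept)
    &{done,more,err} ‖ ⊕{done,more,err}  ok labels match
      [done]
        ?Int ‖ !Int  ok
          ?Bool ‖ !Bool  ok
            ⊕{retry,more} ‖ &{retry,more}  ok labels match
              [retry]
                ⊕{more,ack} ‖ &{more,ack}  ok labels match
                  [more]
                    end ‖ end  ok
                  [ack]
                    X ‖ X  ok
              [more]
                ?Str ‖ !Str  ok
                  X ‖ X  ok
      [more]
        ⊕{ack,data} ‖ &{ack,data}  ok labels match
          [ack]
            ⊕{stop,ok,done} ‖ &{stop,ok,done}  ok labels match
              [stop]
                ?Str ‖ !Str  ok
                  !Str ‖ ?Str  ok
                    X ‖ X  ok
              [ok]
                !Bool ‖ ?Bool  ok
                  ?Bool ‖ !Bool  ok
                    X ‖ X  ok
              [done]
                !Bool ‖ ?Bool  ok
                  !Int ‖ ?Int  ok
                    X ‖ X  ok
          [data]
            ?Bool ‖ !Bool  ok
              ?Int ‖ !Int  ok
                &{data,more,retry} ‖ ⊕{data,more,retry}  ok labels match
                  [data]
                    X ‖ X  ok
                  [more]
                    end ‖ end  ok
                  [retry]
                    X ‖ X  ok
      [err]
        &{stop,ok,err} ‖ ⊕{stop,ok,err}  ok labels match
          [stop]
            !Str ‖ ?Str  ok
              !Bool ‖ ?Bool  ok
                !Str ‖ ?Str  ok
                  X ‖ X  ok
          [ok]
            !Unit ‖ ?Unit  ok
              &{retry,more,data} ‖ ⊕{retry,more,data}  ok labels match
                [retry]
                  ?Unit ‖ !Unit  ok
                    X ‖ X  ok
                [more]
                  ?Bool ‖ !Bool  ok
                    end ‖ end  ok
                [data]
                  !Unit ‖ ?Unit  ok
                    end ‖ end  ok
          [err]
            !Str ‖ ?Str  ok
              &{data,err} ‖ ⊕{data,err}  ok labels match
                [data]
                  &{more,err} ‖ ⊕{more,err}  ok labels match
                    [more]
                      end ‖ end  ok
                    [err]
                      X ‖ X  ok
                [err]
                  !Str ‖ ?Str  ok
                    X ‖ X  ok

YES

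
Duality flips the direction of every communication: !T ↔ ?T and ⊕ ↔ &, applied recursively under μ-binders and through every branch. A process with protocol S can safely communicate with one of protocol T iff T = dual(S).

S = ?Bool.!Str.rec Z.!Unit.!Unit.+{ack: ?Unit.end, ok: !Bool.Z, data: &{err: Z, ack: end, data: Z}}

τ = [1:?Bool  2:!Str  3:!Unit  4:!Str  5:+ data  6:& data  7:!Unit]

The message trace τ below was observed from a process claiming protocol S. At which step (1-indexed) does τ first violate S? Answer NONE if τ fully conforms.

step 1: ?Bool  ✓  now at !Str.rec Z.…
step 2: !Str  ✓  now at rec Z.…
step 3: !Unit  ✓  now at !Unit.+{ack: ?Unit.end, ok: !Bool.rec Z.…, data: &{err: rec Z.…, ack: end, data: rec Z.…}}
step 4: got !Str, protocol expects !Unit  ✗

4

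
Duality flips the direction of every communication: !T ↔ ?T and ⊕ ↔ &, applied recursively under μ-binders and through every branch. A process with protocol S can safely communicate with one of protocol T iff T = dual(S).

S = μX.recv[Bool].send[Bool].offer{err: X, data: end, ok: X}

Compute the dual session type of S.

μX.send[Bool].recv[Bool].select{err: X, data: end, ok: X}

μX ↦ μX  (binder kept)
  recv[Bool] ↦ send[Bool]
    send[Bool] ↦ recv[Bool]
      offer{err,data,ok} ↦ select{err,data,ok}  (offer→select)
        case err:
          X ↦ X
        case data:
          end ↦ end
        case ok:
          X ↦ X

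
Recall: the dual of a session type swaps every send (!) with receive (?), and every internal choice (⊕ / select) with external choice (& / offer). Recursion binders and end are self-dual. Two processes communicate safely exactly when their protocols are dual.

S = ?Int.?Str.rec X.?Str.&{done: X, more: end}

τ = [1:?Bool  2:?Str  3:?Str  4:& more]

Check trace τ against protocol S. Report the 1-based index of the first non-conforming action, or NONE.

step 1: got ?Bool, protocol expects ?Int  ✗

1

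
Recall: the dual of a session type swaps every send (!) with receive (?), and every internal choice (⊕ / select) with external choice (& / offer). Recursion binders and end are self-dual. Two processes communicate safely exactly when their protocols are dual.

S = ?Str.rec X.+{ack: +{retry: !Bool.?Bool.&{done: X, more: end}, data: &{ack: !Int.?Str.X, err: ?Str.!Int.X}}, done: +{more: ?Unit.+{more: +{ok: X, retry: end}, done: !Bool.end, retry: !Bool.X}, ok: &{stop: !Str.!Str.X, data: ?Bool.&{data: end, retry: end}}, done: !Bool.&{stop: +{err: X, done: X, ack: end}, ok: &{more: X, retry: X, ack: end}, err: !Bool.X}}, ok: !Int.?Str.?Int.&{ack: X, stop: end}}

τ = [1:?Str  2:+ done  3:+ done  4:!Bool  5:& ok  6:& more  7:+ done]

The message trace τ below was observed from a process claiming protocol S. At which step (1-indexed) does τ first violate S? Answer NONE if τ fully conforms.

NONE

step 1: ?Str  ok  state: rec X.…
step 2: + done  ok  state: +{more: ?Unit.+{more: +{ok: rec X.…, retry: end}, done: !Bool.end, retry: !Bool.rec X.…}, ok: &{stop: !Str.!Str.rec X.…, data: ?Bool.&{data: end, retry: end}}, done: !Bool.&{stop: +{err: rec X.…, done: rec X.…, ack: end}, ok: &{more: rec X.…, retry: rec X.…, ack: end}, err: !Bool.rec X.…}}
step 3: + done  ok  state: !Bool.&{stop: +{err: rec X.…, done: rec X.…, ack: end}, ok: &{more: rec X.…, retry: rec X.…, ack: end}, err: !Bool.rec X.…}
step 4: !Bool  ok  state: &{stop: +{err: rec X.…, done: rec X.…, ack: end}, ok: &{more: rec X.…, retry: rec X.…, ack: end}, err: !Bool.rec X.…}
step 5: & ok  ok  state: &{more: rec X.…, retry: rec X.…, ack: end}
step 6: & more  ok  state: rec X.…
step 7: + done  ok  state: +{more: ?Unit.+{more: +{ok: rec X.…, retry: end}, done: !Bool.end, retry: !Bool.rec X.…}, ok: &{stop: !Str.!Str.rec X.…, data: ?Bool.&{data: end, retry: end}}, done: !Bool.&{stop: +{err: rec X.…, done: rec X.…, ack: end}, ok: &{more: rec X.…, retry: rec X.…, ack: end}, err: !Bool.rec X.…}}
all 7 steps conform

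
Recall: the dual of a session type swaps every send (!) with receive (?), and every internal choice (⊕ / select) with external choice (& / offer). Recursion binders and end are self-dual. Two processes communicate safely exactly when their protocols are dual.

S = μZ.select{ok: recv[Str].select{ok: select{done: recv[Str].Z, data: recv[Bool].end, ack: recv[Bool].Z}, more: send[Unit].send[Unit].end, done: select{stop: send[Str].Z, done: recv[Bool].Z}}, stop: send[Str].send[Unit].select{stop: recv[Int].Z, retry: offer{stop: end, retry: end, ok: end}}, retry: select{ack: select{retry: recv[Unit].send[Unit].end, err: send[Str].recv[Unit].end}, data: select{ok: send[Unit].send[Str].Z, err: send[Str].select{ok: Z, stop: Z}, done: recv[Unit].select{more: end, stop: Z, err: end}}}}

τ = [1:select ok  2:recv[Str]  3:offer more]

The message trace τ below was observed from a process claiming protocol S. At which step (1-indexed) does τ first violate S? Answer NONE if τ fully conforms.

3

step 1: select ok  ✓  now at recv[Str].select{ok: select{done: recv[Str].μZ.…, data: recv[Bool].end, ack: recv[Bool].μZ.…}, more: send[Unit].send[Unit].end, done: select{stop: send[Str].μZ.…, done: recv[Bool].μZ.…}}
step 2: recv[Str]  ✓  now at select{ok: select{done: recv[Str].μZ.…, data: recv[Bool].end, ack: recv[Bool].μZ.…}, more: send[Unit].send[Unit].end, done: select{stop: send[Str].μZ.…, done: recv[Bool].μZ.…}}
step 3: got offer more, protocol expects select ok or select more or select done  ✗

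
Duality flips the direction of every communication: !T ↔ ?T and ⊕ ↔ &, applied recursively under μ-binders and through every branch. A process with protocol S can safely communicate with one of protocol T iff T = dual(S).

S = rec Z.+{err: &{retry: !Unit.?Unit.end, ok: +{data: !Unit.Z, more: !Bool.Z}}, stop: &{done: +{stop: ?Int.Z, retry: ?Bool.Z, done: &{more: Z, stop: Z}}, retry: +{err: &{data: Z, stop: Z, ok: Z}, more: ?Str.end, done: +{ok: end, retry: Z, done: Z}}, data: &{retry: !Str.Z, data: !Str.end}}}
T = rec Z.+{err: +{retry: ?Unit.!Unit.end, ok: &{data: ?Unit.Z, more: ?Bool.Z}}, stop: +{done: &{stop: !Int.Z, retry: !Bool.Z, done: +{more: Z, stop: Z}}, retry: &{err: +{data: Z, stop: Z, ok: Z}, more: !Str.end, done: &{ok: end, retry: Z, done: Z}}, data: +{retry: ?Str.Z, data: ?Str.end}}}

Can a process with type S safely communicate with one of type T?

NO

rec Z ‖ rec Z  match (rec unchanged)
  +{err,stop} ‖ +{err,stop}  ✗ choice polarity not flipped — not dual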